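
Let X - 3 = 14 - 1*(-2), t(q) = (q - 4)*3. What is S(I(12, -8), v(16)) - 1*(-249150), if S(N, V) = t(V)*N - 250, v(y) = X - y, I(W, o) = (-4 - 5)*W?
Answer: 249224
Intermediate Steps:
t(q) = -12 + 3*q (t(q) = (-4 + q)*3 = -12 + 3*q)
X = 19 (X = 3 + (14 - 1*(-2)) = 3 + (14 + 2) = 3 + 16 = 19)
I(W, o) = -9*W
v(y) = 19 - y
S(N, V) = -250 + N*(-12 + 3*V) (S(N, V) = (-12 + 3*V)*N - 250 = N*(-12 + 3*V) - 250 = -250 + N*(-12 + 3*V))
S(I(12, -8), v(16)) - 1*(-249150) = (-250 + 3*(-9*12)*(-4 + (19 - 1*16))) - 1*(-249150) = (-250 + 3*(-108)*(-4 + (19 - 16))) + 249150 = (-250 + 3*(-108)*(-4 + 3)) + 249150 = (-250 + 3*(-108)*(-1)) + 249150 = (-250 + 324) + 249150 = 74 + 249150 = 249224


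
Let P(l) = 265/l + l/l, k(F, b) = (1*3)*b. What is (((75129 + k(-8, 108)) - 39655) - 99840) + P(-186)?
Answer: -11911891/186 ≈ -64042.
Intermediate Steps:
k(F, b) = 3*b
P(l) = 1 + 265/l (P(l) = 265/l + 1 = 1 + 265/l)
(((75129 + k(-8, 108)) - 39655) - 99840) + P(-186) = (((75129 + 3*108) - 39655) - 99840) + (265 - 186)/(-186) = (((75129 + 324) - 39655) - 99840) - 1/186*79 = ((75453 - 39655) - 99840) - 79/186 = (35798 - 99840) - 79/186 = -64042 - 79/186 = -11911891/186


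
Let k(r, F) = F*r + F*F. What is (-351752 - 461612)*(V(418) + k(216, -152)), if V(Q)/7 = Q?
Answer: 5532501928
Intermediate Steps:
k(r, F) = F² + F*r (k(r, F) = F*r + F² = F² + F*r)
V(Q) = 7*Q
(-351752 - 461612)*(V(418) + k(216, -152)) = (-351752 - 461612)*(7*418 - 152*(-152 + 216)) = -813364*(2926 - 152*64) = -813364*(2926 - 9728) = -813364*(-6802) = 5532501928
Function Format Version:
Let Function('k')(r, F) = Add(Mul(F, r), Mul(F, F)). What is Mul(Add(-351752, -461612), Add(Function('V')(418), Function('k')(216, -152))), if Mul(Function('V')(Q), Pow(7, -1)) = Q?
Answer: 5532501928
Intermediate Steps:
Function('k')(r, F) = Add(Pow(F, 2), Mul(F, r)) (Function('k')(r, F) = Add(Mul(F, r), Pow(F, 2)) = Add(Pow(F, 2), Mul(F, r)))
Function('V')(Q) = Mul(7, Q)
Mul(Add(-351752, -461612), Add(Function('V')(418), Function('k')(216, -152))) = Mul(Add(-351752, -461612), Add(Mul(7, 418), Mul(-152, Add(-152, 216)))) = Mul(-813364, Add(2926, Mul(-152, 64))) = Mul(-813364, Add(2926, -9728)) = Mul(-813364, -6802) = 5532501928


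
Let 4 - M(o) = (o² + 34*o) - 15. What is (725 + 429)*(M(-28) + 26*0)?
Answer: 215798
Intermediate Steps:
M(o) = 19 - o² - 34*o (M(o) = 4 - ((o² + 34*o) - 15) = 4 - (-15 + o² + 34*o) = 4 + (15 - o² - 34*o) = 19 - o² - 34*o)
(725 + 429)*(M(-28) + 26*0) = (725 + 429)*((19 - 1*(-28)² - 34*(-28)) + 26*0) = 1154*((19 - 1*784 + 952) + 0) = 1154*((19 - 784 + 952) + 0) = 1154*(187 + 0) = 1154*187 = 215798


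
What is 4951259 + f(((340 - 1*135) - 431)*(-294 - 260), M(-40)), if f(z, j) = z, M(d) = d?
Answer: 5076463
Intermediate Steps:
4951259 + f(((340 - 1*135) - 431)*(-294 - 260), M(-40)) = 4951259 + ((340 - 1*135) - 431)*(-294 - 260) = 4951259 + ((340 - 135) - 431)*(-554) = 4951259 + (205 - 431)*(-554) = 4951259 - 226*(-554) = 4951259 + 125204 = 5076463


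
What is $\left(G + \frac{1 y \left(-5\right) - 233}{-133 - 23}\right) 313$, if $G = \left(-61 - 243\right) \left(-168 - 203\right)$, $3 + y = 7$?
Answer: $\frac{5507096341}{156} \approx 3.5302 \cdot 10^{7}$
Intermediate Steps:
$y = 4$ ($y = -3 + 7 = 4$)
$G = 112784$ ($G = \left(-304\right) \left(-371\right) = 112784$)
$\left(G + \frac{1 y \left(-5\right) - 233}{-133 - 23}\right) 313 = \left(112784 + \frac{1 \cdot 4 \left(-5\right) - 233}{-133 - 23}\right) 313 = \left(112784 + \frac{4 \left(-5\right) - 233}{-156}\right) 313 = \left(112784 + \left(-20 - 233\right) \left(- \frac{1}{156}\right)\right) 313 = \left(112784 - - \frac{253}{156}\right) 313 = \left(112784 + \frac{253}{156}\right) 313 = \frac{17594557}{156} \cdot 313 = \frac{5507096341}{156}$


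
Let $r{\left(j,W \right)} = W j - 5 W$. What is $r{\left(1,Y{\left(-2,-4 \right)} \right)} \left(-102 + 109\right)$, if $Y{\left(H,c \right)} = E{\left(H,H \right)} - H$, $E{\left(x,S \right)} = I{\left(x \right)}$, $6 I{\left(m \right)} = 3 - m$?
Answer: $- \frac{238}{3} \approx -79.333$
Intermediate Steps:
$I{\left(m \right)} = \frac{1}{2} - \frac{m}{6}$ ($I{\left(m \right)} = \frac{3 - m}{6} = \frac{1}{2} - \frac{m}{6}$)
$E{\left(x,S \right)} = \frac{1}{2} - \frac{x}{6}$
$Y{\left(H,c \right)} = \frac{1}{2} - \frac{7 H}{6}$ ($Y{\left(H,c \right)} = \left(\frac{1}{2} - \frac{H}{6}\right) - H = \frac{1}{2} - \frac{7 H}{6}$)
$r{\left(j,W \right)} = - 5 W + W j$
$r{\left(1,Y{\left(-2,-4 \right)} \right)} \left(-102 + 109\right) = \left(\frac{1}{2} - - \frac{7}{3}\right) \left(-5 + 1\right) \left(-102 + 109\right) = \left(\frac{1}{2} + \frac{7}{3}\right) \left(-4\right) 7 = \frac{17}{6} \left(-4\right) 7 = \left(- \frac{34}{3}\right) 7 = - \frac{238}{3}$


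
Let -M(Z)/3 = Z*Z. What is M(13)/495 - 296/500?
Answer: -6667/4125 ≈ -1.6162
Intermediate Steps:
M(Z) = -3*Z² (M(Z) = -3*Z*Z = -3*Z²)
M(13)/495 - 296/500 = -3*13²/495 - 296/500 = -3*169*(1/495) - 296*1/500 = -507*1/495 - 74/125 = -169/165 - 74/125 = -6667/4125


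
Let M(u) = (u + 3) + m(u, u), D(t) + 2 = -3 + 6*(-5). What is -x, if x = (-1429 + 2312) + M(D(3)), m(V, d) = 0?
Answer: -851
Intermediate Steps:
D(t) = -35 (D(t) = -2 + (-3 + 6*(-5)) = -2 + (-3 - 30) = -2 - 33 = -35)
M(u) = 3 + u (M(u) = (u + 3) + 0 = (3 + u) + 0 = 3 + u)
x = 851 (x = (-1429 + 2312) + (3 - 35) = 883 - 32 = 851)
-x = -1*851 = -851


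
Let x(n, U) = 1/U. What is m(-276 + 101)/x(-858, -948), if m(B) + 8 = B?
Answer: 173484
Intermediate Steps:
m(B) = -8 + B
m(-276 + 101)/x(-858, -948) = (-8 + (-276 + 101))/(1/(-948)) = (-8 - 175)/(-1/948) = -183*(-948) = 173484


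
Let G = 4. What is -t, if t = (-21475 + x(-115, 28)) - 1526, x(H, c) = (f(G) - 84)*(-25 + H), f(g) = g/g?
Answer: 11381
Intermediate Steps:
f(g) = 1
x(H, c) = 2075 - 83*H (x(H, c) = (1 - 84)*(-25 + H) = -83*(-25 + H) = 2075 - 83*H)
t = -11381 (t = (-21475 + (2075 - 83*(-115))) - 1526 = (-21475 + (2075 + 9545)) - 1526 = (-21475 + 11620) - 1526 = -9855 - 1526 = -11381)
-t = -1*(-11381) = 11381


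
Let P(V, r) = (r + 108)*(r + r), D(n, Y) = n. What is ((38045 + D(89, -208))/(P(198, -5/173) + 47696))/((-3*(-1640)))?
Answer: 570656243/3511174713240 ≈ 0.00016253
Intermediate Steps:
P(V, r) = 2*r*(108 + r) (P(V, r) = (108 + r)*(2*r) = 2*r*(108 + r))
((38045 + D(89, -208))/(P(198, -5/173) + 47696))/((-3*(-1640))) = ((38045 + 89)/(2*(-5/173)*(108 - 5/173) + 47696))/((-3*(-1640))) = (38134/(2*(-5*1/173)*(108 - 5*1/173) + 47696))/4920 = (38134/(2*(-5/173)*(108 - 5/173) + 47696))*(1/4920) = (38134/(2*(-5/173)*(18679/173) + 47696))*(1/4920) = (38134/(-186790/29929 + 47696))*(1/4920) = (38134/(1427306794/29929))*(1/4920) = (38134*(29929/1427306794))*(1/4920) = (570656243/713653397)*(1/4920) = 570656243/3511174713240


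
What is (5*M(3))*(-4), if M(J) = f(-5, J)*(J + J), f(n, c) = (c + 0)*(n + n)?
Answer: 3600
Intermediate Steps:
f(n, c) = 2*c*n (f(n, c) = c*(2*n) = 2*c*n)
M(J) = -20*J**2 (M(J) = (2*J*(-5))*(J + J) = (-10*J)*(2*J) = -20*J**2)
(5*M(3))*(-4) = (5*(-20*3**2))*(-4) = (5*(-20*9))*(-4) = (5*(-180))*(-4) = -900*(-4) = 3600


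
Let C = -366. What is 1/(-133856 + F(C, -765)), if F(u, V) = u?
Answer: -1/134222 ≈ -7.4503e-6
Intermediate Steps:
1/(-133856 + F(C, -765)) = 1/(-133856 - 366) = 1/(-134222) = -1/134222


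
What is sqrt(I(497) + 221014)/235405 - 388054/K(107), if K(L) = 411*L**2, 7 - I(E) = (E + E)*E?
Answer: -388054/4705539 + 3*I*sqrt(30333)/235405 ≈ -0.082467 + 0.0022195*I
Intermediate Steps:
I(E) = 7 - 2*E**2 (I(E) = 7 - (E + E)*E = 7 - 2*E*E = 7 - 2*E**2)
sqrt(I(497) + 221014)/235405 - 388054/K(107) = sqrt((7 - 2*497**2) + 221014)/235405 - 388054/(411*107**2) = sqrt((7 - 2*247009) + 221014)*(1/235405) - 388054/(411*11449) = sqrt((7 - 494018) + 221014)*(1/235405) - 388054/4705539 = sqrt(-494011 + 221014)*(1/235405) - 388054*1/4705539 = sqrt(-272997)*(1/235405) - 388054/4705539 = (3*I*sqrt(30333))*(1/235405) - 388054/4705539 = 3*I*sqrt(30333)/235405 - 388054/4705539 = -388054/4705539 + 3*I*sqrt(30333)/235405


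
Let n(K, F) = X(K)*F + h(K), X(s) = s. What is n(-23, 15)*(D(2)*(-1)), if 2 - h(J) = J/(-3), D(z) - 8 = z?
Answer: 10520/3 ≈ 3506.7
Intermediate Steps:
D(z) = 8 + z
h(J) = 2 + J/3 (h(J) = 2 - J/(-3) = 2 - J*(-1)/3 = 2 - (-1)*J/3 = 2 + J/3)
n(K, F) = 2 + K/3 + F*K (n(K, F) = K*F + (2 + K/3) = F*K + (2 + K/3) = 2 + K/3 + F*K)
n(-23, 15)*(D(2)*(-1)) = (2 + (⅓)*(-23) + 15*(-23))*((8 + 2)*(-1)) = (2 - 23/3 - 345)*(10*(-1)) = -1052/3*(-10) = 10520/3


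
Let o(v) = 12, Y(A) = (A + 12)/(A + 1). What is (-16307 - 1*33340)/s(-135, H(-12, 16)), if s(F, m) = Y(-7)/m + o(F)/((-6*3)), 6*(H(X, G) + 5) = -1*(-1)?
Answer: 4319289/43 ≈ 1.0045e+5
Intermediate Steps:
H(X, G) = -29/6 (H(X, G) = -5 + (-1*(-1))/6 = -5 + (⅙)*1 = -5 + ⅙ = -29/6)
Y(A) = (12 + A)/(1 + A)
s(F, m) = -⅔ - 5/(6*m) (s(F, m) = ((12 - 7)/(1 - 7))/m + 12/((-6*3)) = (5/(-6))/m + 12/(-18) = (-⅙*5)/m + 12*(-1/18) = -5/(6*m) - ⅔ = -⅔ - 5/(6*m))
(-16307 - 1*33340)/s(-135, H(-12, 16)) = (-16307 - 1*33340)/(((-5 - 4*(-29/6))/(6*(-29/6)))) = (-16307 - 33340)/(((⅙)*(-6/29)*(-5 + 58/3))) = -49647/((⅙)*(-6/29)*(43/3)) = -49647/(-43/87) = -49647*(-87/43) = 4319289/43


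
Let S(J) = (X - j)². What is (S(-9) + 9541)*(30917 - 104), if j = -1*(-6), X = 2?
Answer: 294479841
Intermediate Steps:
j = 6
S(J) = 16 (S(J) = (2 - 1*6)² = (2 - 6)² = (-4)² = 16)
(S(-9) + 9541)*(30917 - 104) = (16 + 9541)*(30917 - 104) = 9557*30813 = 294479841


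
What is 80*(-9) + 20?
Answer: -700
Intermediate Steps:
80*(-9) + 20 = -720 + 20 = -700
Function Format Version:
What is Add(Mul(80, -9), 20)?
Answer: -700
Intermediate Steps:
Add(Mul(80, -9), 20) = Add(-720, 20) = -700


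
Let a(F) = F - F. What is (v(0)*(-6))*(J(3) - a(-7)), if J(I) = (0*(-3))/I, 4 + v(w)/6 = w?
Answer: 0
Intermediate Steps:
a(F) = 0
v(w) = -24 + 6*w
J(I) = 0 (J(I) = 0/I = 0)
(v(0)*(-6))*(J(3) - a(-7)) = ((-24 + 6*0)*(-6))*(0 - 1*0) = ((-24 + 0)*(-6))*(0 + 0) = -24*(-6)*0 = 144*0 = 0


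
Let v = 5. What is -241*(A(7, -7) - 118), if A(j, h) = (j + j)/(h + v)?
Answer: 30125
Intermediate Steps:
A(j, h) = 2*j/(5 + h) (A(j, h) = (j + j)/(h + 5) = (2*j)/(5 + h) = 2*j/(5 + h))
-241*(A(7, -7) - 118) = -241*(2*7/(5 - 7) - 118) = -241*(2*7/(-2) - 118) = -241*(2*7*(-1/2) - 118) = -241*(-7 - 118) = -241*(-125) = 30125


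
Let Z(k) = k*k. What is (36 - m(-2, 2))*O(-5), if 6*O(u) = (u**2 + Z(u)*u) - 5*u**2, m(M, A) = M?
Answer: -1425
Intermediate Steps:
Z(k) = k**2
O(u) = -2*u**2/3 + u**3/6 (O(u) = ((u**2 + u**2*u) - 5*u**2)/6 = ((u**2 + u**3) - 5*u**2)/6 = (u**3 - 4*u**2)/6 = -2*u**2/3 + u**3/6)
(36 - m(-2, 2))*O(-5) = (36 - 1*(-2))*((1/6)*(-5)**2*(-4 - 5)) = (36 + 2)*((1/6)*25*(-9)) = 38*(-75/2) = -1425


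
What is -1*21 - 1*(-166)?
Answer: 145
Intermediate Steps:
-1*21 - 1*(-166) = -21 + 166 = 145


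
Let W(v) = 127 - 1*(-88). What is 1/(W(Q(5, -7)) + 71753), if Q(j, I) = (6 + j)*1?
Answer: 1/71968 ≈ 1.3895e-5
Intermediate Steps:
Q(j, I) = 6 + j
W(v) = 215 (W(v) = 127 + 88 = 215)
1/(W(Q(5, -7)) + 71753) = 1/(215 + 71753) = 1/71968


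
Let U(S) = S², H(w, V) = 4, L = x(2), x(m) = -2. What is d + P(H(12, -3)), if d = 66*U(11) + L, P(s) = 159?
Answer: 8143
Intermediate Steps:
L = -2
d = 7984 (d = 66*11² - 2 = 66*121 - 2 = 7986 - 2 = 7984)
d + P(H(12, -3)) = 7984 + 159 = 8143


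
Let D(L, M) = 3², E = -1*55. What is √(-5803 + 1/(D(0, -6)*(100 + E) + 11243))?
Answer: 17*I*√42567434/1456 ≈ 76.177*I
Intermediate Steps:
E = -55
D(L, M) = 9
√(-5803 + 1/(D(0, -6)*(100 + E) + 11243)) = √(-5803 + 1/(9*(100 - 55) + 11243)) = √(-5803 + 1/(9*45 + 11243)) = √(-5803 + 1/(405 + 11243)) = √(-5803 + 1/11648) = √(-67593343/11648) = 17*I*√42567434/1456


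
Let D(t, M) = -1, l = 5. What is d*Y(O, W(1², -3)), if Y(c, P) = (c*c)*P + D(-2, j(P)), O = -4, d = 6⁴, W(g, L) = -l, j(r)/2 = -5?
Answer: -104976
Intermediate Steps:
j(r) = -10 (j(r) = 2*(-5) = -10)
W(g, L) = -5 (W(g, L) = -1*5 = -5)
d = 1296
Y(c, P) = -1 + P*c² (Y(c, P) = (c*c)*P - 1 = c²*P - 1 = P*c² - 1 = -1 + P*c²)
d*Y(O, W(1², -3)) = 1296*(-1 - 5*(-4)²) = 1296*(-1 - 5*16) = 1296*(-1 - 80) = 1296*(-81) = -104976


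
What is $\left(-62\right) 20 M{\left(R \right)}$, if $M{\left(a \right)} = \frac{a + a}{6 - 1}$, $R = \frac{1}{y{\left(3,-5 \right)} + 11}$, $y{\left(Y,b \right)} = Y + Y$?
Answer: $- \frac{496}{17} \approx -29.176$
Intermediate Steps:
$y{\left(Y,b \right)} = 2 Y$
$R = \frac{1}{17}$ ($R = \frac{1}{2 \cdot 3 + 11} = \frac{1}{6 + 11} = \frac{1}{17} \approx 0.058824$)
$M{\left(a \right)} = \frac{2 a}{5}$
$\left(-62\right) 20 M{\left(R \right)} = \left(-62\right) 20 \cdot \frac{2}{5} \cdot \frac{1}{17} = \left(-1240\right) \frac{2}{85} = - \frac{496}{17}$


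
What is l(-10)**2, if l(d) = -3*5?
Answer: 225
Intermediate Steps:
l(d) = -15
l(-10)**2 = (-15)**2 = 225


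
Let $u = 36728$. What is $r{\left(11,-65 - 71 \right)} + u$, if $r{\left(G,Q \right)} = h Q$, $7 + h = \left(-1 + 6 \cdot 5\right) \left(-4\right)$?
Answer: $53456$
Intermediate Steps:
$h = -123$ ($h = -7 + \left(-1 + 6 \cdot 5\right) \left(-4\right) = -7 + \left(-1 + 30\right) \left(-4\right) = -7 + 29 \left(-4\right) = -7 - 116 = -123$)
$r{\left(G,Q \right)} = - 123 Q$
$r{\left(11,-65 - 71 \right)} + u = - 123 \left(-65 - 71\right) + 36728 = \left(-123\right) \left(-136\right) + 36728 = 16728 + 36728 = 53456$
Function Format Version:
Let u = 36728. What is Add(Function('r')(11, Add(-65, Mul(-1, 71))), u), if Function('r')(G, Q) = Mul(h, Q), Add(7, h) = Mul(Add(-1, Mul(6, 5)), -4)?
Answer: 53456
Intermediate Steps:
h = -123 (h = Add(-7, Mul(Add(-1, Mul(6, 5)), -4)) = Add(-7, Mul(Add(-1, 30), -4)) = Add(-7, Mul(29, -4)) = Add(-7, -116) = -123)
Function('r')(G, Q) = Mul(-123, Q)
Add(Function('r')(11, Add(-65, Mul(-1, 71))), u) = Add(Mul(-123, Add(-65, Mul(-1, 71))), 36728) = Add(Mul(-123, Add(-65, -71)), 36728) = Add(Mul(-123, -136), 36728) = Add(16728, 36728) = 53456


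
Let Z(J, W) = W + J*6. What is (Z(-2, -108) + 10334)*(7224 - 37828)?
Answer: -312589256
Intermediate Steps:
Z(J, W) = W + 6*J
(Z(-2, -108) + 10334)*(7224 - 37828) = ((-108 + 6*(-2)) + 10334)*(7224 - 37828) = ((-108 - 12) + 10334)*(-30604) = (-120 + 10334)*(-30604) = 10214*(-30604) = -312589256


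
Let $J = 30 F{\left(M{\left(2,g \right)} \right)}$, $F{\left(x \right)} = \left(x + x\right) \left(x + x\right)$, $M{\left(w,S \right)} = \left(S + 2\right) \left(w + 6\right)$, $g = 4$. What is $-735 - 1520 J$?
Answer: $-420250335$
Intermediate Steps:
$M{\left(w,S \right)} = \left(2 + S\right) \left(6 + w\right)$
$F{\left(x \right)} = 4 x^{2}$ ($F{\left(x \right)} = 2 x 2 x = 4 x^{2}$)
$J = 276480$ ($J = 30 \cdot 4 \left(12 + 2 \cdot 2 + 6 \cdot 4 + 4 \cdot 2\right)^{2} = 30 \cdot 4 \left(12 + 4 + 24 + 8\right)^{2} = 30 \cdot 4 \cdot 48^{2} = 30 \cdot 4 \cdot 2304 = 30 \cdot 9216 = 276480$)
$-735 - 1520 J = -735 - 420249600 = -420250335$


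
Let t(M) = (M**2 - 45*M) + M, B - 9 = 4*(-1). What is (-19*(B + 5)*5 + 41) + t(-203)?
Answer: 49232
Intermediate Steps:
B = 5 (B = 9 + 4*(-1) = 9 - 4 = 5)
t(M) = M**2 - 44*M
(-19*(B + 5)*5 + 41) + t(-203) = (-19*(5 + 5)*5 + 41) - 203*(-44 - 203) = (-190*5 + 41) - 203*(-247) = (-19*50 + 41) + 50141 = (-950 + 41) + 50141 = -909 + 50141 = 49232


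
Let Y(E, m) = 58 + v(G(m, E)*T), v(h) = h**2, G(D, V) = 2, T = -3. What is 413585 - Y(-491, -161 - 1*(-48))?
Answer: 413491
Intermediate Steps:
Y(E, m) = 94 (Y(E, m) = 58 + (2*(-3))**2 = 58 + (-6)**2 = 58 + 36 = 94)
413585 - Y(-491, -161 - 1*(-48)) = 413585 - 1*94 = 413585 - 94 = 413491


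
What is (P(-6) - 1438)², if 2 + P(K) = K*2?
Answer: 2108304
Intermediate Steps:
P(K) = -2 + 2*K (P(K) = -2 + K*2 = -2 + 2*K)
(P(-6) - 1438)² = ((-2 + 2*(-6)) - 1438)² = ((-2 - 12) - 1438)² = (-14 - 1438)² = (-1452)² = 2108304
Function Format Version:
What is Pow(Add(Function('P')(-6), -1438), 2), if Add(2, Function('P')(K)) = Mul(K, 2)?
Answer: 2108304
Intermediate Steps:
Function('P')(K) = Add(-2, Mul(2, K)) (Function('P')(K) = Add(-2, Mul(K, 2)) = Add(-2, Mul(2, K)))
Pow(Add(Function('P')(-6), -1438), 2) = Pow(Add(Add(-2, Mul(2, -6)), -1438), 2) = Pow(Add(Add(-2, -12), -1438), 2) = Pow(Add(-14, -1438), 2) = Pow(-1452, 2) = 2108304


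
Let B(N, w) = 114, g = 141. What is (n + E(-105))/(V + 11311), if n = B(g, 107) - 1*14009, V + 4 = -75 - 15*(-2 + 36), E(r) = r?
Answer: -7000/5361 ≈ -1.3057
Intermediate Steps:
V = -589 (V = -4 + (-75 - 15*(-2 + 36)) = -4 + (-75 - 15*34) = -4 + (-75 - 510) = -4 - 585 = -589)
n = -13895 (n = 114 - 1*14009 = 114 - 14009 = -13895)
(n + E(-105))/(V + 11311) = (-13895 - 105)/(-589 + 11311) = -14000/10722 = -14000*1/10722 = -7000/5361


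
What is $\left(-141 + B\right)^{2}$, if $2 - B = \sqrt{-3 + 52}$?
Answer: $21316$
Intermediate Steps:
$B = -5$ ($B = 2 - \sqrt{-3 + 52} = 2 - \sqrt{49} = 2 - 7 = -5$)
$\left(-141 + B\right)^{2} = \left(-141 - 5\right)^{2} = \left(-146\right)^{2} = 21316$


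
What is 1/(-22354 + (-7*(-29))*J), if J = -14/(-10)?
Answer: -5/110349 ≈ -4.5311e-5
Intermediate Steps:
J = 7/5 (J = -14*(-⅒) = 7/5 ≈ 1.4000)
1/(-22354 + (-7*(-29))*J) = 1/(-22354 - 7*(-29)*(7/5)) = 1/(-22354 + 203*(7/5)) = 1/(-22354 + 1421/5) = 1/(-110349/5) = -5/110349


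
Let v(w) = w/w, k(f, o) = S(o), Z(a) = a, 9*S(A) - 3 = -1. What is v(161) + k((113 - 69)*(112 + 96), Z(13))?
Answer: 11/9 ≈ 1.2222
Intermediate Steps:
S(A) = 2/9 (S(A) = 1/3 + (1/9)*(-1) = 1/3 - 1/9 = 2/9)
k(f, o) = 2/9
v(w) = 1
v(161) + k((113 - 69)*(112 + 96), Z(13)) = 1 + 2/9 = 11/9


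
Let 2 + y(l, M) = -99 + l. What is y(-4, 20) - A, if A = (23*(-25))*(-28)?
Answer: -16205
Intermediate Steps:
y(l, M) = -101 + l (y(l, M) = -2 + (-99 + l) = -101 + l)
A = 16100 (A = -575*(-28) = 16100)
y(-4, 20) - A = (-101 - 4) - 1*16100 = -105 - 16100 = -16205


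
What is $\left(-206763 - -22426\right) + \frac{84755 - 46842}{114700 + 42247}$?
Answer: $- \frac{28931101226}{156947} \approx -1.8434 \cdot 10^{5}$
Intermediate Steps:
$\left(-206763 - -22426\right) + \frac{84755 - 46842}{114700 + 42247} = \left(-206763 + 22426\right) + \frac{37913}{156947} = -184337 + 37913 \cdot \frac{1}{156947} = -184337 + \frac{37913}{156947} = - \frac{28931101226}{156947}$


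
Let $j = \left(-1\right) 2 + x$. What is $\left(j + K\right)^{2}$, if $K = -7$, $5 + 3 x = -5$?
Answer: $\frac{1369}{9} \approx 152.11$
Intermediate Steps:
$x = - \frac{10}{3}$ ($x = - \frac{5}{3} + \frac{1}{3} \left(-5\right) = - \frac{5}{3} - \frac{5}{3} = - \frac{10}{3} \approx -3.3333$)
$j = - \frac{16}{3}$ ($j = \left(-1\right) 2 - \frac{10}{3} = -2 - \frac{10}{3} = - \frac{16}{3} \approx -5.3333$)
$\left(j + K\right)^{2} = \left(- \frac{16}{3} - 7\right)^{2} = \left(- \frac{37}{3}\right)^{2} = \frac{1369}{9}$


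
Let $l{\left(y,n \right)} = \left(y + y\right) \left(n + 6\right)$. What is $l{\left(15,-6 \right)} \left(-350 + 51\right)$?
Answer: $0$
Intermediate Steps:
$l{\left(y,n \right)} = 2 y \left(6 + n\right)$
$l{\left(15,-6 \right)} \left(-350 + 51\right) = 2 \cdot 15 \left(6 - 6\right) \left(-350 + 51\right) = 2 \cdot 15 \cdot 0 \left(-299\right) = 0 \left(-299\right) = 0$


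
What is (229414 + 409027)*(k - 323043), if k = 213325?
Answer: -70048469638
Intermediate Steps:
(229414 + 409027)*(k - 323043) = (229414 + 409027)*(213325 - 323043) = 638441*(-109718) = -70048469638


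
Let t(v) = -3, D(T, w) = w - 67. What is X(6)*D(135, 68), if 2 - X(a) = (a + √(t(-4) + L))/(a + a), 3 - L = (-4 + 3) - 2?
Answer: 3/2 - √3/12 ≈ 1.3557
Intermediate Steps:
D(T, w) = -67 + w
L = 6 (L = 3 - ((-4 + 3) - 2) = 3 - (-1 - 2) = 3 - 1*(-3) = 3 + 3 = 6)
X(a) = 2 - (a + √3)/(2*a) (X(a) = 2 - (a + √(-3 + 6))/(a + a) = 2 - (a + √3)/(2*a))
X(6)*D(135, 68) = ((½)*(-√3 + 3*6)/6)*(-67 + 68) = ((½)*(⅙)*(-√3 + 18))*1 = ((½)*(⅙)*(18 - √3))*1 = (3/2 - √3/12)*1 = 3/2 - √3/12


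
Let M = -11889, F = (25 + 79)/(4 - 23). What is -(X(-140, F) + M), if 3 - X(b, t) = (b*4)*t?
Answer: 284074/19 ≈ 14951.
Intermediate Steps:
F = -104/19 (F = 104/(-19) = 104*(-1/19) = -104/19 ≈ -5.4737)
X(b, t) = 3 - 4*b*t (X(b, t) = 3 - b*4*t = 3 - 4*b*t)
-(X(-140, F) + M) = -((3 - 4*(-140)*(-104/19)) - 11889) = -((3 - 58240/19) - 11889) = -(-58183/19 - 11889) = -1*(-284074/19) = 284074/19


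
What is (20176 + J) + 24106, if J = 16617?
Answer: 60899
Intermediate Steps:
(20176 + J) + 24106 = (20176 + 16617) + 24106 = 36793 + 24106 = 60899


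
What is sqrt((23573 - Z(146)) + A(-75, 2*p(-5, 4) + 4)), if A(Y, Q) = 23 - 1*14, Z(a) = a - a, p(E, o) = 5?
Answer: sqrt(23582) ≈ 153.56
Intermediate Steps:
Z(a) = 0
A(Y, Q) = 9 (A(Y, Q) = 23 - 14 = 9)
sqrt((23573 - Z(146)) + A(-75, 2*p(-5, 4) + 4)) = sqrt((23573 - 1*0) + 9) = sqrt((23573 + 0) + 9) = sqrt(23573 + 9) = sqrt(23582)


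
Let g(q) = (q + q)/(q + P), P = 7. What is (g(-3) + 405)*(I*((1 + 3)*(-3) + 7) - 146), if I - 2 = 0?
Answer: -62946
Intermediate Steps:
I = 2 (I = 2 + 0 = 2)
g(q) = 2*q/(7 + q) (g(q) = (q + q)/(q + 7) = (2*q)/(7 + q) = 2*q/(7 + q))
(g(-3) + 405)*(I*((1 + 3)*(-3) + 7) - 146) = (2*(-3)/(7 - 3) + 405)*(2*((1 + 3)*(-3) + 7) - 146) = (2*(-3)/4 + 405)*(2*(4*(-3) + 7) - 146) = (2*(-3)*(¼) + 405)*(2*(-12 + 7) - 146) = (-3/2 + 405)*(2*(-5) - 146) = 807*(-10 - 146)/2 = (807/2)*(-156) = -62946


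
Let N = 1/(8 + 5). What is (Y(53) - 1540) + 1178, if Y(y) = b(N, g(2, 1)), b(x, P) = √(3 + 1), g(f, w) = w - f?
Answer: -360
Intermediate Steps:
N = 1/13 ≈ 0.076923
b(x, P) = 2 (b(x, P) = √4 = 2)
Y(y) = 2
(Y(53) - 1540) + 1178 = (2 - 1540) + 1178 = -1538 + 1178 = -360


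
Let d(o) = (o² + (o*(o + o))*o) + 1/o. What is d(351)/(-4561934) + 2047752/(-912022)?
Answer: -7751151536102239/365091260965587 ≈ -21.231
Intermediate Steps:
d(o) = 1/o + o² + 2*o³ (d(o) = (o² + (o*(2*o))*o) + 1/o = (o² + (2*o²)*o) + 1/o = (o² + 2*o³) + 1/o = 1/o + o² + 2*o³)
d(351)/(-4561934) + 2047752/(-912022) = ((1 + 351³*(1 + 2*351))/351)/(-4561934) + 2047752/(-912022) = ((1 + 43243551*(1 + 702))/351)*(-1/4561934) + 2047752*(-1/912022) = ((1 + 43243551*703)/351)*(-1/4561934) - 1023876/456011 = ((1 + 30400216353)/351)*(-1/4561934) - 1023876/456011 = ((1/351)*30400216354)*(-1/4561934) - 1023876/456011 = (30400216354/351)*(-1/4561934) - 1023876/456011 = -15200108177/800619417 - 1023876/456011 = -7751151536102239/365091260965587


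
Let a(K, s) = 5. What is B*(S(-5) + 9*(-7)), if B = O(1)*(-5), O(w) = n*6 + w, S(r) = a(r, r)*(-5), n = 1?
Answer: 3080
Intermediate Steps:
S(r) = -25 (S(r) = 5*(-5) = -25)
O(w) = 6 + w (O(w) = 1*6 + w = 6 + w)
B = -35 (B = (6 + 1)*(-5) = 7*(-5) = -35)
B*(S(-5) + 9*(-7)) = -35*(-25 + 9*(-7)) = -35*(-25 - 63) = -35*(-88) = 3080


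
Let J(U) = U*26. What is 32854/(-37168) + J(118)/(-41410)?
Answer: -3649791/3809720 ≈ -0.95802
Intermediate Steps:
J(U) = 26*U
32854/(-37168) + J(118)/(-41410) = 32854/(-37168) + (26*118)/(-41410) = 32854*(-1/37168) + 3068*(-1/41410) = -16427/18584 - 1534/20705 = -3649791/3809720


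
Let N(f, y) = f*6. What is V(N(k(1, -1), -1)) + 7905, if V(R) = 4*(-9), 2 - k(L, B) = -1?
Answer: 7869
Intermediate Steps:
k(L, B) = 3 (k(L, B) = 2 - 1*(-1) = 2 + 1 = 3)
N(f, y) = 6*f
V(R) = -36
V(N(k(1, -1), -1)) + 7905 = -36 + 7905 = 7869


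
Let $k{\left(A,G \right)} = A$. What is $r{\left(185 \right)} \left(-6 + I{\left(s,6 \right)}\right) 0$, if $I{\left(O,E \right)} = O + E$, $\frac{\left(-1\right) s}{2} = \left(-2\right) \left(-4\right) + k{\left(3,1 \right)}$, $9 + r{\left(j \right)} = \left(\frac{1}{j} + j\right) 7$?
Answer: $0$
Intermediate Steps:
$r{\left(j \right)} = -9 + 7 j + \frac{7}{j}$ ($r{\left(j \right)} = -9 + \left(\frac{1}{j} + j\right) 7 = -9 + \left(j + \frac{1}{j}\right) 7 = -9 + \left(7 j + \frac{7}{j}\right) = -9 + 7 j + \frac{7}{j}$)
$s = -22$ ($s = - 2 \left(\left(-2\right) \left(-4\right) + 3\right) = - 2 \left(8 + 3\right) = \left(-2\right) 11 = -22$)
$I{\left(O,E \right)} = E + O$
$r{\left(185 \right)} \left(-6 + I{\left(s,6 \right)}\right) 0 = \left(-9 + 7 \cdot 185 + \frac{7}{185}\right) \left(-6 + \left(6 - 22\right)\right) 0 = \left(-9 + 1295 + 7 \cdot \frac{1}{185}\right) \left(-6 - 16\right) 0 = \left(-9 + 1295 + \frac{7}{185}\right) \left(\left(-22\right) 0\right) = \frac{237917}{185} \cdot 0 = 0$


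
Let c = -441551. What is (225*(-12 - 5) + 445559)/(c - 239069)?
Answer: -220867/340310 ≈ -0.64902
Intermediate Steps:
(225*(-12 - 5) + 445559)/(c - 239069) = (225*(-12 - 5) + 445559)/(-441551 - 239069) = (225*(-17) + 445559)/(-680620) = (-3825 + 445559)*(-1/680620) = 441734*(-1/680620) = -220867/340310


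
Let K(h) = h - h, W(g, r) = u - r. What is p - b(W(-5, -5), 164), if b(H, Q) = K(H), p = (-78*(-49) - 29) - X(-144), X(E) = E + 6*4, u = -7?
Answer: 3913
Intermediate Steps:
X(E) = 24 + E (X(E) = E + 24 = 24 + E)
W(g, r) = -7 - r
p = 3913 (p = (-78*(-49) - 29) - (24 - 144) = (3822 - 29) - 1*(-120) = 3793 + 120 = 3913)
K(h) = 0
b(H, Q) = 0
p - b(W(-5, -5), 164) = 3913 - 1*0 = 3913 + 0 = 3913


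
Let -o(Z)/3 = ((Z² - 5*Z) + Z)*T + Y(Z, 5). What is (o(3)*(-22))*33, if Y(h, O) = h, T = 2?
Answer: -6534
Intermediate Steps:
o(Z) = -6*Z² + 21*Z (o(Z) = -3*(((Z² - 5*Z) + Z)*2 + Z) = -3*((Z² - 4*Z)*2 + Z) = -3*((-8*Z + 2*Z²) + Z) = -3*(-7*Z + 2*Z²) = -6*Z² + 21*Z)
(o(3)*(-22))*33 = ((3*3*(7 - 2*3))*(-22))*33 = ((3*3*(7 - 6))*(-22))*33 = ((3*3*1)*(-22))*33 = (9*(-22))*33 = -198*33 = -6534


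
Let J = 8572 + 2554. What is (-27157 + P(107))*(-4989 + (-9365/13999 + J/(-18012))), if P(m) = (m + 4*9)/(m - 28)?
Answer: 674845553535392590/4979962263 ≈ 1.3551e+8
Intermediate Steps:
J = 11126
P(m) = (36 + m)/(-28 + m) (P(m) = (m + 36)/(-28 + m) = (36 + m)/(-28 + m))
(-27157 + P(107))*(-4989 + (-9365/13999 + J/(-18012))) = (-27157 + (36 + 107)/(-28 + 107))*(-4989 + (-9365/13999 + 11126/(-18012))) = (-27157 + 143/79)*(-4989 + (-9365*1/13999 + 11126*(-1/18012))) = (-27157 + (1/79)*143)*(-4989 + (-9365/13999 - 5563/9006)) = (-27157 + 143/79)*(-4989 - 162217627/126074994) = -2145260/79*(-629150362693/126074994) = 674845553535392590/4979962263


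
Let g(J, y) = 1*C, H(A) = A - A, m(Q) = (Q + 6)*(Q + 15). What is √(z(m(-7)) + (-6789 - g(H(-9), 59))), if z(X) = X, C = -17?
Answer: 2*I*√1695 ≈ 82.341*I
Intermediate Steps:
m(Q) = (6 + Q)*(15 + Q)
H(A) = 0
g(J, y) = -17 (g(J, y) = 1*(-17) = -17)
√(z(m(-7)) + (-6789 - g(H(-9), 59))) = √((90 + (-7)² + 21*(-7)) + (-6789 - 1*(-17))) = √((90 + 49 - 147) + (-6789 + 17)) = √(-8 - 6772) = √(-6780) = 2*I*√1695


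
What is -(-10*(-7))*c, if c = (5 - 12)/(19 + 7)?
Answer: 245/13 ≈ 18.846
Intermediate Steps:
c = -7/26 ≈ -0.26923
-(-10*(-7))*c = -(-10*(-7))*(-7)/26 = -70*(-7)/26 = -1*(-245/13) = 245/13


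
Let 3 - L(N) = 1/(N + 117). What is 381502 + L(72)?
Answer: 72104444/189 ≈ 3.8151e+5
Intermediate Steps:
L(N) = 3 - 1/(117 + N) (L(N) = 3 - 1/(N + 117) = 3 - 1/(117 + N))
381502 + L(72) = 381502 + (350 + 3*72)/(117 + 72) = 381502 + (350 + 216)/189 = 381502 + (1/189)*566 = 381502 + 566/189 = 72104444/189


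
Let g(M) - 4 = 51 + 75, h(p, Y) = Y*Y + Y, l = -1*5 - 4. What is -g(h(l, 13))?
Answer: -130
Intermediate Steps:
l = -9 (l = -5 - 4 = -9)
h(p, Y) = Y + Y² (h(p, Y) = Y² + Y = Y + Y²)
g(M) = 130 (g(M) = 4 + (51 + 75) = 4 + 126 = 130)
-g(h(l, 13)) = -1*130 = -130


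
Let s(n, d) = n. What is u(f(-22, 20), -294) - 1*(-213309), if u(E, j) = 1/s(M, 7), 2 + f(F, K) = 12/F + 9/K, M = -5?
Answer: 1066544/5 ≈ 2.1331e+5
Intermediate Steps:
f(F, K) = -2 + 9/K + 12/F (f(F, K) = -2 + (12/F + 9/K) = -2 + (9/K + 12/F) = -2 + 9/K + 12/F)
u(E, j) = -⅕ (u(E, j) = 1/(-5) = -⅕)
u(f(-22, 20), -294) - 1*(-213309) = -⅕ - 1*(-213309) = -⅕ + 213309 = 1066544/5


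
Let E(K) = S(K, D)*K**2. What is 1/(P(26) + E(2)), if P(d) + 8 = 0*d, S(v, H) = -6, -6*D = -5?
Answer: -1/32 ≈ -0.031250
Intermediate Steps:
D = 5/6 (D = -1/6*(-5) = 5/6 ≈ 0.83333)
E(K) = -6*K**2
P(d) = -8 (P(d) = -8 + 0*d = -8 + 0 = -8)
1/(P(26) + E(2)) = 1/(-8 - 6*2**2) = 1/(-8 - 6*4) = 1/(-8 - 24) = 1/(-32) = -1/32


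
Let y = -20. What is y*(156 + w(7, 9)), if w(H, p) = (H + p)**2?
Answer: -8240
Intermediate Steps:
y*(156 + w(7, 9)) = -20*(156 + (7 + 9)**2) = -20*(156 + 16**2) = -20*(156 + 256) = -20*412 = -8240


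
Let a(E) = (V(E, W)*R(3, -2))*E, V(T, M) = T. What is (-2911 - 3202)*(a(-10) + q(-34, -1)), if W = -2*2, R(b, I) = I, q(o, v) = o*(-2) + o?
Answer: 1014758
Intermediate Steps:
q(o, v) = -o (q(o, v) = -2*o + o = -o)
W = -4
a(E) = -2*E² (a(E) = (E*(-2))*E = (-2*E)*E = -2*E²)
(-2911 - 3202)*(a(-10) + q(-34, -1)) = (-2911 - 3202)*(-2*(-10)² - 1*(-34)) = -6113*(-2*100 + 34) = -6113*(-200 + 34) = -6113*(-166) = 1014758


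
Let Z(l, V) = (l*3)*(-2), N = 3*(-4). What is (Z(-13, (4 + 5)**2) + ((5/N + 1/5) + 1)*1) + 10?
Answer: 5327/60 ≈ 88.783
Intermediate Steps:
N = -12
Z(l, V) = -6*l (Z(l, V) = (3*l)*(-2) = -6*l)
(Z(-13, (4 + 5)**2) + ((5/N + 1/5) + 1)*1) + 10 = (-6*(-13) + ((5/(-12) + 1/5) + 1)*1) + 10 = (78 + ((5*(-1/12) + 1*(1/5)) + 1)*1) + 10 = (78 + ((-5/12 + 1/5) + 1)*1) + 10 = (78 + (-13/60 + 1)*1) + 10 = (78 + (47/60)*1) + 10 = (78 + 47/60) + 10 = 4727/60 + 10 = 5327/60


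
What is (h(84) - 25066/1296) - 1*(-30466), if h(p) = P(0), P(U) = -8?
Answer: 19724251/648 ≈ 30439.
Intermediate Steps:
h(p) = -8
(h(84) - 25066/1296) - 1*(-30466) = (-8 - 25066/1296) - 1*(-30466) = (-8 - 25066*1/1296) + 30466 = (-8 - 12533/648) + 30466 = -17717/648 + 30466 = 19724251/648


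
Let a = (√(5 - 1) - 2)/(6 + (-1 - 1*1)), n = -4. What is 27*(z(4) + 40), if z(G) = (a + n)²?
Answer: 1512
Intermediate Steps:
a = 0 (a = (√4 - 2)/(6 + (-1 - 1)) = (2 - 2)/(6 - 2) = 0/4 = 0*(¼) = 0)
z(G) = 16 (z(G) = (0 - 4)² = (-4)² = 16)
27*(z(4) + 40) = 27*(16 + 40) = 27*56 = 1512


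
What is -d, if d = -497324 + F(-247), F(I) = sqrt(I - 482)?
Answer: 497324 - 27*I ≈ 4.9732e+5 - 27.0*I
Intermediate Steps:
F(I) = sqrt(-482 + I)
d = -497324 + 27*I (d = -497324 + sqrt(-482 - 247) = -497324 + sqrt(-729) = -497324 + 27*I ≈ -4.9732e+5 + 27.0*I)
-d = -(-497324 + 27*I) = 497324 - 27*I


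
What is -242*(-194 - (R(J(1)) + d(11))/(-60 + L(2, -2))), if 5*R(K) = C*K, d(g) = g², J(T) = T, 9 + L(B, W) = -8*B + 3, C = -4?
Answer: 9551619/205 ≈ 46593.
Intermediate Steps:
L(B, W) = -6 - 8*B (L(B, W) = -9 + (-8*B + 3) = -9 + (3 - 8*B) = -6 - 8*B)
R(K) = -4*K/5 (R(K) = (-4*K)/5 = -4*K/5)
-242*(-194 - (R(J(1)) + d(11))/(-60 + L(2, -2))) = -242*(-194 - (-⅘*1 + 11²)/(-60 + (-6 - 8*2))) = -242*(-194 - (-⅘ + 121)/(-60 + (-6 - 16))) = -242*(-194 - 601/(5*(-60 - 22))) = -242*(-194 - 601/(5*(-82))) = -242*(-194 - 601*(-1)/(5*82)) = -242*(-194 - 1*(-601/410)) = -242*(-194 + 601/410) = -242*(-78939/410) = 9551619/205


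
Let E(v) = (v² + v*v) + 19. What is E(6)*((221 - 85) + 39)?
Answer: 15925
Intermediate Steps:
E(v) = 19 + 2*v² (E(v) = (v² + v²) + 19 = 2*v² + 19 = 19 + 2*v²)
E(6)*((221 - 85) + 39) = (19 + 2*6²)*((221 - 85) + 39) = (19 + 2*36)*(136 + 39) = (19 + 72)*175 = 91*175 = 15925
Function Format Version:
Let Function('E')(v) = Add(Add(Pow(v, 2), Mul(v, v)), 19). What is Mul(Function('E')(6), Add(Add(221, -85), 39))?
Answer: 15925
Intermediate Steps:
Function('E')(v) = Add(19, Mul(2, Pow(v, 2))) (Function('E')(v) = Add(Add(Pow(v, 2), Pow(v, 2)), 19) = Add(Mul(2, Pow(v, 2)), 19) = Add(19, Mul(2, Pow(v, 2))))
Mul(Function('E')(6), Add(Add(221, -85), 39)) = Mul(Add(19, Mul(2, Pow(6, 2))), Add(Add(221, -85), 39)) = Mul(Add(19, Mul(2, 36)), Add(136, 39)) = Mul(Add(19, 72), 175) = Mul(91, 175) = 15925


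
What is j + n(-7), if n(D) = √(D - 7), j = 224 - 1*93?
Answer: 131 + I*√14 ≈ 131.0 + 3.7417*I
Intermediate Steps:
j = 131 (j = 224 - 93 = 131)
n(D) = √(-7 + D)
j + n(-7) = 131 + √(-7 - 7) = 131 + √(-14) = 131 + I*√14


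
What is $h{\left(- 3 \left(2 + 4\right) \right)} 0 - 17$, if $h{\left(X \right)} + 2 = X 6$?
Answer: $-17$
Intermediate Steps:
$h{\left(X \right)} = -2 + 6 X$ ($h{\left(X \right)} = -2 + X 6 = -2 + 6 X$)
$h{\left(- 3 \left(2 + 4\right) \right)} 0 - 17 = \left(-2 + 6 \left(- 3 \left(2 + 4\right)\right)\right) 0 - 17 = \left(-2 + 6 \left(\left(-3\right) 6\right)\right) 0 - 17 = \left(-2 + 6 \left(-18\right)\right) 0 - 17 = \left(-2 - 108\right) 0 - 17 = \left(-110\right) 0 - 17 = 0 - 17 = -17$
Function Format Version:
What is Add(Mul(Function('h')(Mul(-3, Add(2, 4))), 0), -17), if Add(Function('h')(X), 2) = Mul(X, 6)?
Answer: -17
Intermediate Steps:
Function('h')(X) = Add(-2, Mul(6, X)) (Function('h')(X) = Add(-2, Mul(X, 6)) = Add(-2, Mul(6, X)))
Add(Mul(Function('h')(Mul(-3, Add(2, 4))), 0), -17) = Add(Mul(Add(-2, Mul(6, Mul(-3, Add(2, 4)))), 0), -17) = Add(Mul(Add(-2, Mul(6, Mul(-3, 6))), 0), -17) = Add(Mul(Add(-2, Mul(6, -18)), 0), -17) = Add(Mul(Add(-2, -108), 0), -17) = Add(Mul(-110, 0), -17) = Add(0, -17) = -17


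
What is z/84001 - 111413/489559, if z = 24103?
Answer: 2441037164/41123445559 ≈ 0.059359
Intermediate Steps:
z/84001 - 111413/489559 = 24103/84001 - 111413/489559 = 2441037164/41123445559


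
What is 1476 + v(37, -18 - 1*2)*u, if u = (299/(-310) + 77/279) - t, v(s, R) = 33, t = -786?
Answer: 25473889/930 ≈ 27391.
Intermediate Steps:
u = 2191019/2790 (u = (299/(-310) + 77/279) - 1*(-786) = (299*(-1/310) + 77*(1/279)) + 786 = (-299/310 + 77/279) + 786 = -1921/2790 + 786 = 2191019/2790 ≈ 785.31)
1476 + v(37, -18 - 1*2)*u = 1476 + 33*(2191019/2790) = 1476 + 24101209/930 = 25473889/930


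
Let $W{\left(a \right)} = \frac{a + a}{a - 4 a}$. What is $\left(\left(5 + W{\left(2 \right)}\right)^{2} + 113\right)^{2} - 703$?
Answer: $\frac{1349653}{81} \approx 16662.0$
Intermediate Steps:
$W{\left(a \right)} = - \frac{2}{3}$ ($W{\left(a \right)} = \frac{2 a}{\left(-3\right) a} = 2 a \left(- \frac{1}{3 a}\right) = - \frac{2}{3}$)
$\left(\left(5 + W{\left(2 \right)}\right)^{2} + 113\right)^{2} - 703 = \left(\left(5 - \frac{2}{3}\right)^{2} + 113\right)^{2} - 703 = \left(\left(\frac{13}{3}\right)^{2} + 113\right)^{2} - 703 = \left(\frac{169}{9} + 113\right)^{2} - 703 = \left(\frac{1186}{9}\right)^{2} - 703 = \frac{1406596}{81} - 703 = \frac{1349653}{81}$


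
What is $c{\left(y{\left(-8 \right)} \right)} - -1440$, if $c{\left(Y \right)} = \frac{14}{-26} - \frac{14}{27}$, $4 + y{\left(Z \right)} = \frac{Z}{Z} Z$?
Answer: $\frac{505069}{351} \approx 1438.9$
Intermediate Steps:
$y{\left(Z \right)} = -4 + Z$ ($y{\left(Z \right)} = -4 + \frac{Z}{Z} Z = -4 + 1 Z = -4 + Z$)
$c{\left(Y \right)} = - \frac{371}{351}$ ($c{\left(Y \right)} = 14 \left(- \frac{1}{26}\right) - \frac{14}{27} = - \frac{7}{13} - \frac{14}{27} = - \frac{371}{351}$)
$c{\left(y{\left(-8 \right)} \right)} - -1440 = - \frac{371}{351} - -1440 = - \frac{371}{351} + 1440 = \frac{505069}{351}$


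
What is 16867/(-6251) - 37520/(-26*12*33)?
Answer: 7609361/8045037 ≈ 0.94585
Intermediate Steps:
16867/(-6251) - 37520/(-26*12*33) = 16867*(-1/6251) - 37520/((-312*33)) = -16867/6251 - 37520/(-10296) = -16867/6251 - 37520*(-1/10296) = -16867/6251 + 4690/1287 = 7609361/8045037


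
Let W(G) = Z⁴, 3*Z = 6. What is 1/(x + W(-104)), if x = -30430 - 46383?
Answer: -1/76797 ≈ -1.3021e-5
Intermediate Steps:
Z = 2 (Z = (⅓)*6 = 2)
W(G) = 16 (W(G) = 2⁴ = 16)
x = -76813
1/(x + W(-104)) = 1/(-76813 + 16) = 1/(-76797) = -1/76797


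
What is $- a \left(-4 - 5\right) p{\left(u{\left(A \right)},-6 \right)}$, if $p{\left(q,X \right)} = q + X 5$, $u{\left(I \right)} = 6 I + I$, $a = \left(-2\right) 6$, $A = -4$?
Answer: $6264$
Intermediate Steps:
$a = -12$
$u{\left(I \right)} = 7 I$
$p{\left(q,X \right)} = q + 5 X$
$- a \left(-4 - 5\right) p{\left(u{\left(A \right)},-6 \right)} = - - 12 \left(-4 - 5\right) \left(7 \left(-4\right) + 5 \left(-6\right)\right) = - - 12 \left(-4 - 5\right) \left(-28 - 30\right) = - \left(-12\right) \left(-9\right) \left(-58\right) = - 108 \left(-58\right) = \left(-1\right) \left(-6264\right) = 6264$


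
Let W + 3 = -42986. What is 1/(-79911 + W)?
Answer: -1/122900 ≈ -8.1367e-6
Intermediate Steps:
W = -42989 (W = -3 - 42986 = -42989)
1/(-79911 + W) = 1/(-79911 - 42989) = 1/(-122900) = -1/122900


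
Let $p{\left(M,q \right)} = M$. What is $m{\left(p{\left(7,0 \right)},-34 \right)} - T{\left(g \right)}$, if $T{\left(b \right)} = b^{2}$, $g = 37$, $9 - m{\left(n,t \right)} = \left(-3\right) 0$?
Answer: $-1360$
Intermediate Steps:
$m{\left(n,t \right)} = 9$ ($m{\left(n,t \right)} = 9 - \left(-3\right) 0 = 9 - 0 = 9 + 0 = 9$)
$m{\left(p{\left(7,0 \right)},-34 \right)} - T{\left(g \right)} = 9 - 37^{2} = 9 - 1369 = -1360$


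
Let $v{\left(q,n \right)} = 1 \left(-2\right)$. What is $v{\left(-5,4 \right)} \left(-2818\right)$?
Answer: $5636$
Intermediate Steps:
$v{\left(q,n \right)} = -2$
$v{\left(-5,4 \right)} \left(-2818\right) = \left(-2\right) \left(-2818\right) = 5636$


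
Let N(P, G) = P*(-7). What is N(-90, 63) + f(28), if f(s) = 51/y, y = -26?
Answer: 16329/26 ≈ 628.04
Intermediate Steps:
f(s) = -51/26 (f(s) = 51/(-26) = 51*(-1/26) = -51/26)
N(P, G) = -7*P
N(-90, 63) + f(28) = -7*(-90) - 51/26 = 630 - 51/26 = 16329/26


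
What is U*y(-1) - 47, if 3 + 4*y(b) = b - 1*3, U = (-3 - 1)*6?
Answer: -5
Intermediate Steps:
U = -24 (U = -4*6 = -24)
y(b) = -3/2 + b/4 (y(b) = -¾ + (b - 1*3)/4 = -¾ + (b - 3)/4 = -¾ + (-3 + b)/4 = -¾ + (-¾ + b/4) = -3/2 + b/4)
U*y(-1) - 47 = -24*(-3/2 + (¼)*(-1)) - 47 = -24*(-3/2 - ¼) - 47 = -24*(-7/4) - 47 = 42 - 47 = -5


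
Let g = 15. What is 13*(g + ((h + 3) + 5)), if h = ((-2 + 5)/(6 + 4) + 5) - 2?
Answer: 3419/10 ≈ 341.90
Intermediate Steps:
h = 33/10 (h = (3/10 + 5) - 2 = 53/10 - 2 = 33/10 ≈ 3.3000)
13*(g + ((h + 3) + 5)) = 13*(15 + ((33/10 + 3) + 5)) = 13*(15 + (63/10 + 5)) = 13*(15 + 113/10) = 13*(263/10) = 3419/10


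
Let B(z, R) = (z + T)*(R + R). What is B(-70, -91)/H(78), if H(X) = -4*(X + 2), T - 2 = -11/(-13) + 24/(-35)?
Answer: -30867/800 ≈ -38.584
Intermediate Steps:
T = 983/455 (T = 2 + (-11/(-13) + 24/(-35)) = 2 + (-11*(-1/13) + 24*(-1/35)) = 2 + (11/13 - 24/35) = 2 + 73/455 = 983/455 ≈ 2.1604)
B(z, R) = 2*R*(983/455 + z) (B(z, R) = (z + 983/455)*(R + R) = (983/455 + z)*(2*R) = 2*R*(983/455 + z))
H(X) = -8 - 4*X (H(X) = -4*(2 + X) = -8 - 4*X)
B(-70, -91)/H(78) = ((2/455)*(-91)*(983 + 455*(-70)))/(-8 - 4*78) = ((2/455)*(-91)*(983 - 31850))/(-8 - 312) = ((2/455)*(-91)*(-30867))/(-320) = (61734/5)*(-1/320) = -30867/800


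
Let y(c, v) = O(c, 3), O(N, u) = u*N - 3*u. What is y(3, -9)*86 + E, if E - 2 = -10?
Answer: -8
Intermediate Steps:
E = -8 (E = 2 - 10 = -8)
O(N, u) = -3*u + N*u (O(N, u) = N*u - 3*u = -3*u + N*u)
y(c, v) = -9 + 3*c (y(c, v) = 3*(-3 + c) = -9 + 3*c)
y(3, -9)*86 + E = (-9 + 3*3)*86 - 8 = (-9 + 9)*86 - 8 = 0*86 - 8 = 0 - 8 = -8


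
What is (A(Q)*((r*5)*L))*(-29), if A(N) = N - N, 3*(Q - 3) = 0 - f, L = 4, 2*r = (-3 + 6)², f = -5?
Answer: 0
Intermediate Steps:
r = 9/2 (r = (-3 + 6)²/2 = (½)*3² = (½)*9 = 9/2 ≈ 4.5000)
Q = 14/3 (Q = 3 + (0 - 1*(-5))/3 = 3 + (0 + 5)/3 = 3 + (⅓)*5 = 3 + 5/3 = 14/3 ≈ 4.6667)
A(N) = 0
(A(Q)*((r*5)*L))*(-29) = (0*(((9/2)*5)*4))*(-29) = (0*((45/2)*4))*(-29) = (0*90)*(-29) = 0*(-29) = 0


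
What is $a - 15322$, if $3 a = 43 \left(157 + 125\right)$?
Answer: $-11280$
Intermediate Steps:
$a = 4042$ ($a = \frac{43 \left(157 + 125\right)}{3} = \frac{43 \cdot 282}{3} = \frac{1}{3} \cdot 12126 = 4042$)
$a - 15322 = 4042 - 15322 = -11280$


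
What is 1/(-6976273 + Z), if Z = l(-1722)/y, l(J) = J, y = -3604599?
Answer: -1201533/8382222225935 ≈ -1.4334e-7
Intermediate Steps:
Z = 574/1201533 (Z = -1722/(-3604599) = -1722*(-1/3604599) = 574/1201533 ≈ 0.00047772)
1/(-6976273 + Z) = 1/(-6976273 + 574/1201533) = 1/(-8382222225935/1201533) = -1201533/8382222225935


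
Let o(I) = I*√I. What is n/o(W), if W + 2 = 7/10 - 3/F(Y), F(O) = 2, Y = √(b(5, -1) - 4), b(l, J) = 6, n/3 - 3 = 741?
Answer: 2790*I*√70/49 ≈ 476.38*I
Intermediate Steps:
n = 2232 (n = 9 + 3*741 = 9 + 2223 = 2232)
Y = √2 (Y = √(6 - 4) = √2 ≈ 1.4142)
W = -14/5 (W = -2 + (7/10 - 3/2) = -2 - ⅘ = -14/5 ≈ -2.8000)
o(I) = I^(3/2)
n/o(W) = 2232/((-14/5)^(3/2)) = 2232/((-14*I*√70/25)) = 2232*(5*I*√70/196) = 2790*I*√70/49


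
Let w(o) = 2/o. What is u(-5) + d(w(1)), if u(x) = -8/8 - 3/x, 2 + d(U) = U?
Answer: -⅖ ≈ -0.40000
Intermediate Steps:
d(U) = -2 + U
u(x) = -1 - 3/x (u(x) = -8*⅛ - 3/x = -1 - 3/x)
u(-5) + d(w(1)) = (-3 - 1*(-5))/(-5) + (-2 + 2/1) = -(-3 + 5)/5 + (-2 + 2*1) = -⅕*2 + (-2 + 2) = -⅖ + 0 = -⅖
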